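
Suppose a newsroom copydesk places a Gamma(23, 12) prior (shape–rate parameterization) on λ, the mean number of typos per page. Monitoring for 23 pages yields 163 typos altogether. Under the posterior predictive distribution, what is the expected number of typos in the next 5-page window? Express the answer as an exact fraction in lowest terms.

186/7

Total count 163 over total exposure 23 pages.
The Gamma prior is conjugate for the Poisson rate, so λ | data ~ Gamma(23+163, 12+23) = Gamma(186, 35).
Predictive mean over a 5-page window = T·E[λ|data] = 5·186/35 = 186/7.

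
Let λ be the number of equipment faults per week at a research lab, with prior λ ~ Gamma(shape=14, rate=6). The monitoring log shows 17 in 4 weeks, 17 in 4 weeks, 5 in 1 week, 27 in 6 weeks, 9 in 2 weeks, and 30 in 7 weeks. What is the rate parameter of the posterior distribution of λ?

Total count: 17 + 17 + 5 + 27 + 9 + 30 = 105.
Total exposure: 4 + 4 + 1 + 6 + 2 + 7 = 24 weeks.
Conjugate update: add total count to the shape and total exposure to the rate, giving Gamma(119, 30).

30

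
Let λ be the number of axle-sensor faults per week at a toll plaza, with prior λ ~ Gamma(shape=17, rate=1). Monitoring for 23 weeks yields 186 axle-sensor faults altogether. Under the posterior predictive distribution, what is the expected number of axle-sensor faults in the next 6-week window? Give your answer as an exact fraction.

203/4

Total count 186 over total exposure 23 weeks.
Gamma(α, β) with Poisson data over total exposure Σt gives posterior Gamma(α+Σx, β+Σt) = Gamma(203, 24).
Predictive mean over a 6-week window = T·E[λ|data] = 6·203/24 = 203/4.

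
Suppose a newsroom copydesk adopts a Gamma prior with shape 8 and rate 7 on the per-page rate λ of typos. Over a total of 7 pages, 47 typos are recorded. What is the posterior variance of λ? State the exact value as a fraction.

Total count 47 over total exposure 7 pages.
Gamma(α, β) with Poisson data over total exposure Σt gives posterior Gamma(α+Σx, β+Σt) = Gamma(55, 14).
Posterior variance = α'/β'² = 55/196.

55/196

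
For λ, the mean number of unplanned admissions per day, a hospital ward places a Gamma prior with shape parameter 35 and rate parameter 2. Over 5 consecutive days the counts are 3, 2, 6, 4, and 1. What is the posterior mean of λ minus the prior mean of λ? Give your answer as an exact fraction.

-143/14

Total count: 3 + 2 + 6 + 4 + 1 = 16.
Total exposure: 5 days.
Gamma(α, β) with Poisson data over total exposure Σt gives posterior Gamma(α+Σx, β+Σt) = Gamma(51, 7).
Posterior mean = 51/7 = 51/7; prior mean = 35/2 = 35/2. Difference = 51/7 − 35/2 = -143/14.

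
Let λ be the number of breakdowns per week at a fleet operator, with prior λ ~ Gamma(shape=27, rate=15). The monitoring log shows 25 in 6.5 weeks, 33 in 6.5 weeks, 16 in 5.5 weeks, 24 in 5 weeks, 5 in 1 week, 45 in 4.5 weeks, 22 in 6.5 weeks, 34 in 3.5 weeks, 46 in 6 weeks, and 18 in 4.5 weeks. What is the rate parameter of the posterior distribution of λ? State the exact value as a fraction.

Total count: 25 + 33 + 16 + 24 + 5 + 45 + 22 + 34 + 46 + 18 = 268.
Total exposure: 6.5 + 6.5 + 5.5 + 5 + 1 + 4.5 + 6.5 + 3.5 + 6 + 4.5 = 49.5 weeks.
Posterior: α' = 27 + 268 = 295, β' = 15 + 49.5 = 129/2.

129/2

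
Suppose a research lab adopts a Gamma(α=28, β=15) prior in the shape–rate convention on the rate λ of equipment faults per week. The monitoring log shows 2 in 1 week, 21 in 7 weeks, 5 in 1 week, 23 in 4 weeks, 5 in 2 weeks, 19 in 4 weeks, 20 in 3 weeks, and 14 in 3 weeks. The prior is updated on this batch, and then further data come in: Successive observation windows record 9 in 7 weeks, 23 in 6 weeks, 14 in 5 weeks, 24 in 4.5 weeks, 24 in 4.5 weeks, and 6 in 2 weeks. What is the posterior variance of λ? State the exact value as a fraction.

79/1587

Total count: 2 + 21 + 5 + 23 + 5 + 19 + 20 + 14 = 109.
Total exposure: 1 + 7 + 1 + 4 + 2 + 4 + 3 + 3 = 25 weeks.
After the first batch: Gamma(28 + 109, 15 + 25) = Gamma(137, 40).
Total count: 9 + 23 + 14 + 24 + 24 + 6 = 100.
Total exposure: 7 + 6 + 5 + 4.5 + 4.5 + 2 = 29 weeks.
After the second batch: Gamma(137 + 100, 40 + 29) = Gamma(237, 69).
Posterior variance = α'/β'² = 237/4761 = 79/1587.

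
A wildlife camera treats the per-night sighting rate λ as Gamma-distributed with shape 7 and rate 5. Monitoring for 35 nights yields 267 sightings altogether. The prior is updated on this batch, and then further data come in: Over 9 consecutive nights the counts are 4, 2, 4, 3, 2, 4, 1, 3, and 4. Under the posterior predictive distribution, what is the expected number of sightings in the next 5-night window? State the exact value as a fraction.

Total count 267 over total exposure 35 nights.
After the first batch: Gamma(7 + 267, 5 + 35) = Gamma(274, 40).
Total count: 4 + 2 + 4 + 3 + 2 + 4 + 1 + 3 + 4 = 27.
Total exposure: 9 nights.
After the second batch: Gamma(274 + 27, 40 + 9) = Gamma(301, 49).
Predictive mean over a 5-night window = T·E[λ|data] = 5·301/49 = 215/7.

215/7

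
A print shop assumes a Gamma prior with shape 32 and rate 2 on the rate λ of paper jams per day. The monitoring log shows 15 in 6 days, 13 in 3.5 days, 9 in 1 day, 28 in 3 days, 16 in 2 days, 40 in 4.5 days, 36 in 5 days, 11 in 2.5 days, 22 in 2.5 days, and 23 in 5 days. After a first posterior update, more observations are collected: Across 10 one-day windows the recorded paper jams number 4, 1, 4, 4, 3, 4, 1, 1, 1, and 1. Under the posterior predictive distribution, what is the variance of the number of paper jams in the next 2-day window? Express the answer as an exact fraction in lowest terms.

26362/2209

Total count: 15 + 13 + 9 + 28 + 16 + 40 + 36 + 11 + 22 + 23 = 213.
Total exposure: 6 + 3.5 + 1 + 3 + 2 + 4.5 + 5 + 2.5 + 2.5 + 5 = 35 days.
After the first batch: Gamma(32 + 213, 2 + 35) = Gamma(245, 37).
Total count: 4 + 1 + 4 + 4 + 3 + 4 + 1 + 1 + 1 + 1 = 24.
Total exposure: 10 days.
After the second batch: Gamma(245 + 24, 37 + 10) = Gamma(269, 47).
The posterior predictive for a window of length T is Negative Binomial with variance T·α'·(β'+T)/β'² = 2·269·49/2209 = 26362/2209.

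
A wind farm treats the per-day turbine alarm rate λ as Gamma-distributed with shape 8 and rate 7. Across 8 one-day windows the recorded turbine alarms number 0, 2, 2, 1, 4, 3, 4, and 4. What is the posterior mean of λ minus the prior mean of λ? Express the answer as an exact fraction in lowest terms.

Total count: 0 + 2 + 2 + 1 + 4 + 3 + 4 + 4 = 20.
Total exposure: 8 days.
The Gamma prior is conjugate for the Poisson rate, so λ | data ~ Gamma(8+20, 7+8) = Gamma(28, 15).
Posterior mean = 28/15 = 28/15; prior mean = 8/7 = 8/7. Difference = 28/15 − 8/7 = 76/105.

76/105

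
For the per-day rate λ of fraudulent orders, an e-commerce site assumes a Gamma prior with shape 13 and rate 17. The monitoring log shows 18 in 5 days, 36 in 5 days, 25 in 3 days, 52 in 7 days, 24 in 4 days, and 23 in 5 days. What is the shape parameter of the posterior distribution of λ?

Total count: 18 + 36 + 25 + 52 + 24 + 23 = 178.
Total exposure: 5 + 5 + 3 + 7 + 4 + 5 = 29 days.
The Gamma prior is conjugate for the Poisson rate, so λ | data ~ Gamma(13+178, 17+29) = Gamma(191, 46).

191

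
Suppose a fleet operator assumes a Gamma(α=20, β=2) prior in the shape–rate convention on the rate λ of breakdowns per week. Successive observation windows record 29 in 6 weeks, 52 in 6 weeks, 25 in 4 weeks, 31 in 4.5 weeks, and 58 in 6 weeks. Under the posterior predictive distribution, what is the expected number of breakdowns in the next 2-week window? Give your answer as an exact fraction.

Total count: 29 + 52 + 25 + 31 + 58 = 195.
Total exposure: 6 + 6 + 4 + 4.5 + 6 = 26.5 weeks.
By Gamma–Poisson conjugacy, the posterior is Gamma(α + Σx, β + Σt) = Gamma(20 + 195, 2 + 26.5) = Gamma(215, 57/2).
Predictive mean over a 2-week window = T·E[λ|data] = 2·215/(57/2) = 860/57.

860/57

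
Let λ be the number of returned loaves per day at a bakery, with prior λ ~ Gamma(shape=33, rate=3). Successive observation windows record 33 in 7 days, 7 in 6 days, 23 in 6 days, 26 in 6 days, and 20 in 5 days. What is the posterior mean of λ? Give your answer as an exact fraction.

Total count: 33 + 7 + 23 + 26 + 20 = 109.
Total exposure: 7 + 6 + 6 + 6 + 5 = 30 days.
Conjugate update: add total count to the shape and total exposure to the rate, giving Gamma(142, 33).
Posterior mean = α'/β' = 142/33.

142/33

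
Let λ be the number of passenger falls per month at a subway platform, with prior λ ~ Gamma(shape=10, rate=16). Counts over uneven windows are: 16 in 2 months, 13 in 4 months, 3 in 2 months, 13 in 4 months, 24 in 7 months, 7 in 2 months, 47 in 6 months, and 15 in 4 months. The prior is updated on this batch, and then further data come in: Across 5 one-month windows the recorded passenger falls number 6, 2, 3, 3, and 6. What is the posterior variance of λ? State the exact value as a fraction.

21/338

Total count: 16 + 13 + 3 + 13 + 24 + 7 + 47 + 15 = 138.
Total exposure: 2 + 4 + 2 + 4 + 7 + 2 + 6 + 4 = 31 months.
After the first batch: Gamma(10 + 138, 16 + 31) = Gamma(148, 47).
Total count: 6 + 2 + 3 + 3 + 6 = 20.
Total exposure: 5 months.
After the second batch: Gamma(148 + 20, 47 + 5) = Gamma(168, 52).
Posterior variance = α'/β'² = 168/2704 = 21/338.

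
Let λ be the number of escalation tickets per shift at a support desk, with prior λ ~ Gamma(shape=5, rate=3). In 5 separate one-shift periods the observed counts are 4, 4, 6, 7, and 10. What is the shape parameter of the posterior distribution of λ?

Total count: 4 + 4 + 6 + 7 + 10 = 31.
Total exposure: 5 shifts.
Posterior: α' = 5 + 31 = 36, β' = 3 + 5 = 8.

36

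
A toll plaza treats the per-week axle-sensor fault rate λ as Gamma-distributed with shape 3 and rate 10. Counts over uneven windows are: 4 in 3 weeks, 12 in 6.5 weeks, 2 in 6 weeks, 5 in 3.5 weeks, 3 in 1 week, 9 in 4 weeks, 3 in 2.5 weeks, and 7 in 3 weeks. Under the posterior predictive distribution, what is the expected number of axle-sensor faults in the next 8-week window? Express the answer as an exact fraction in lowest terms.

Total count: 4 + 12 + 2 + 5 + 3 + 9 + 3 + 7 = 45.
Total exposure: 3 + 6.5 + 6 + 3.5 + 1 + 4 + 2.5 + 3 = 29.5 weeks.
Gamma(α, β) with Poisson data over total exposure Σt gives posterior Gamma(α+Σx, β+Σt) = Gamma(48, 79/2).
Predictive mean over an 8-week window = T·E[λ|data] = 8·48/(79/2) = 768/79.

768/79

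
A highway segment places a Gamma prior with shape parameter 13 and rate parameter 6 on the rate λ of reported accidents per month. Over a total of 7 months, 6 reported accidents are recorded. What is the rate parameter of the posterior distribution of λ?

13

Total count 6 over total exposure 7 months.
Conjugate update: add total count to the shape and total exposure to the rate, giving Gamma(19, 13).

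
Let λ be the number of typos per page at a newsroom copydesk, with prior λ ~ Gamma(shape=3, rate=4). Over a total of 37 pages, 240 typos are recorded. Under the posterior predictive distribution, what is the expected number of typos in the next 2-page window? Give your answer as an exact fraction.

486/41

Total count 240 over total exposure 37 pages.
By Gamma–Poisson conjugacy, the posterior is Gamma(α + Σx, β + Σt) = Gamma(3 + 240, 4 + 37) = Gamma(243, 41).
Predictive mean over a 2-page window = T·E[λ|data] = 2·243/41 = 486/41.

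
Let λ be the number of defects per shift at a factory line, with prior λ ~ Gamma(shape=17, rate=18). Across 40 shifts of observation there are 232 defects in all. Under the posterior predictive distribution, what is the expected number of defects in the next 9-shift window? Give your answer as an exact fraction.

2241/58

Total count 232 over total exposure 40 shifts.
The Gamma prior is conjugate for the Poisson rate, so λ | data ~ Gamma(17+232, 18+40) = Gamma(249, 58).
Predictive mean over a 9-shift window = T·E[λ|data] = 9·249/58 = 2241/58.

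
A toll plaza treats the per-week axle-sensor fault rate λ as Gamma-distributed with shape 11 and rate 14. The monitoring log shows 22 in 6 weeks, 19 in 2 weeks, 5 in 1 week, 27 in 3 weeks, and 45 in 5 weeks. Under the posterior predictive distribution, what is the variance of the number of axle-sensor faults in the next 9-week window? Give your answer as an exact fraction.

46440/961

Total count: 22 + 19 + 5 + 27 + 45 = 118.
Total exposure: 6 + 2 + 1 + 3 + 5 = 17 weeks.
By Gamma–Poisson conjugacy, the posterior is Gamma(α + Σx, β + Σt) = Gamma(11 + 118, 14 + 17) = Gamma(129, 31).
The posterior predictive for a window of length T is Negative Binomial with variance T·α'·(β'+T)/β'² = 9·129·40/961 = 46440/961.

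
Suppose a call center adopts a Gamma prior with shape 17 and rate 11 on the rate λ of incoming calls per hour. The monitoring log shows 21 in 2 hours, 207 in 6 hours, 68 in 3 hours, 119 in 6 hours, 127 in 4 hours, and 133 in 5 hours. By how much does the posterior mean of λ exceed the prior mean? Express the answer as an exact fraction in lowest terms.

Total count: 21 + 207 + 68 + 119 + 127 + 133 = 675.
Total exposure: 2 + 6 + 3 + 6 + 4 + 5 = 26 hours.
The Gamma prior is conjugate for the Poisson rate, so λ | data ~ Gamma(17+675, 11+26) = Gamma(692, 37).
Posterior mean = 692/37 = 692/37; prior mean = 17/11 = 17/11. Difference = 692/37 − 17/11 = 6983/407.

6983/407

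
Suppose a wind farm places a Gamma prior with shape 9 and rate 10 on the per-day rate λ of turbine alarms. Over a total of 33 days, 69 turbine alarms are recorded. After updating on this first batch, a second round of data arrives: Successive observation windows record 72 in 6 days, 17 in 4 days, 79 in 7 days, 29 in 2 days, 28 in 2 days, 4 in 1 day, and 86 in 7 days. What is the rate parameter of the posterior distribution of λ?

72

Total count 69 over total exposure 33 days.
After the first batch: Gamma(9 + 69, 10 + 33) = Gamma(78, 43).
Total count: 72 + 17 + 79 + 29 + 28 + 4 + 86 = 315.
Total exposure: 6 + 4 + 7 + 2 + 2 + 1 + 7 = 29 days.
After the second batch: Gamma(78 + 315, 43 + 29) = Gamma(393, 72).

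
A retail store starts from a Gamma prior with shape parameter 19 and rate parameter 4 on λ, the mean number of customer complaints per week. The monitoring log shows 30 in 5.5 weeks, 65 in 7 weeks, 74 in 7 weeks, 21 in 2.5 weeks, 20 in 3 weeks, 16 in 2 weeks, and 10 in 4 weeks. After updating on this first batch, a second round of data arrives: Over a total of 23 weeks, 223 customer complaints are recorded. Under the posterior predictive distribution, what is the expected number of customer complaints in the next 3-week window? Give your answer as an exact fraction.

Total count: 30 + 65 + 74 + 21 + 20 + 16 + 10 = 236.
Total exposure: 5.5 + 7 + 7 + 2.5 + 3 + 2 + 4 = 31 weeks.
After the first batch: Gamma(19 + 236, 4 + 31) = Gamma(255, 35).
Total count 223 over total exposure 23 weeks.
After the second batch: Gamma(255 + 223, 35 + 23) = Gamma(478, 58).
Predictive mean over a 3-week window = T·E[λ|data] = 3·478/58 = 717/29.

717/29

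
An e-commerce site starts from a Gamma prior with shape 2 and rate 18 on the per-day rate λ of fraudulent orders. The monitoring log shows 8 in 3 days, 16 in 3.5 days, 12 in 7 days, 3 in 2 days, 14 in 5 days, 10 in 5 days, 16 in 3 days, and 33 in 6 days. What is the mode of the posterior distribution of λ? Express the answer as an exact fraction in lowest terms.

Total count: 8 + 16 + 12 + 3 + 14 + 10 + 16 + 33 = 112.
Total exposure: 3 + 3.5 + 7 + 2 + 5 + 5 + 3 + 6 = 34.5 days.
Conjugate update: add total count to the shape and total exposure to the rate, giving Gamma(114, 105/2).
Posterior mode = (α'−1)/β' = 113/(105/2) = 226/105.

226/105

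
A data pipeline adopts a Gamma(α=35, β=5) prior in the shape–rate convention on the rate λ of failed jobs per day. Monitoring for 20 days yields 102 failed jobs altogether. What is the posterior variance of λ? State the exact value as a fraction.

Total count 102 over total exposure 20 days.
By Gamma–Poisson conjugacy, the posterior is Gamma(α + Σx, β + Σt) = Gamma(35 + 102, 5 + 20) = Gamma(137, 25).
Posterior variance = α'/β'² = 137/625.

137/625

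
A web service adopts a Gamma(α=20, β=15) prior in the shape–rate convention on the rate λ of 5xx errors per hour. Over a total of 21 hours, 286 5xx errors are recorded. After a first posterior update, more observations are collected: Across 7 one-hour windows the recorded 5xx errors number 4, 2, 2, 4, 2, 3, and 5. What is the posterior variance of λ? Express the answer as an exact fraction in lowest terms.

Total count 286 over total exposure 21 hours.
After the first batch: Gamma(20 + 286, 15 + 21) = Gamma(306, 36).
Total count: 4 + 2 + 2 + 4 + 2 + 3 + 5 = 22.
Total exposure: 7 hours.
After the second batch: Gamma(306 + 22, 36 + 7) = Gamma(328, 43).
Posterior variance = α'/β'² = 328/1849.

328/1849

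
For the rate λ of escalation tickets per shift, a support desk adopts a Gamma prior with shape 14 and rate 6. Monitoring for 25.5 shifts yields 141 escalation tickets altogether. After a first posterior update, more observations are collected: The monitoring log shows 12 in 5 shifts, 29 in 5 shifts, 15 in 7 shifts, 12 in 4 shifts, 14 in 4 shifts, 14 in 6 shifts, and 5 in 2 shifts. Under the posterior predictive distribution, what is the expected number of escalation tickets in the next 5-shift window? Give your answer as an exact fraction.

Total count 141 over total exposure 25.5 shifts.
After the first batch: Gamma(14 + 141, 6 + 25.5) = Gamma(155, 63/2).
Total count: 12 + 29 + 15 + 12 + 14 + 14 + 5 = 101.
Total exposure: 5 + 5 + 7 + 4 + 4 + 6 + 2 = 33 shifts.
After the second batch: Gamma(155 + 101, 63/2 + 33) = Gamma(256, 129/2).
Predictive mean over a 5-shift window = T·E[λ|data] = 5·256/(129/2) = 2560/129.

2560/129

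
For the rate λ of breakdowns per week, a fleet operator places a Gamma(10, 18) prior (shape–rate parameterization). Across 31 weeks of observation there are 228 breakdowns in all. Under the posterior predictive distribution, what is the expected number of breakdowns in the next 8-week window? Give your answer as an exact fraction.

272/7

Total count 228 over total exposure 31 weeks.
The Gamma prior is conjugate for the Poisson rate, so λ | data ~ Gamma(10+228, 18+31) = Gamma(238, 49).
Predictive mean over an 8-week window = T·E[λ|data] = 8·238/49 = 272/7.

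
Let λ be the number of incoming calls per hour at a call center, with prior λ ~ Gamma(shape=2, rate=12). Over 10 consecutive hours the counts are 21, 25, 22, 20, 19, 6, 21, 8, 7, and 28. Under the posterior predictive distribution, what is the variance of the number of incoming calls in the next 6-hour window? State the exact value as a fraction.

7518/121

Total count: 21 + 25 + 22 + 20 + 19 + 6 + 21 + 8 + 7 + 28 = 177.
Total exposure: 10 hours.
Posterior: α' = 2 + 177 = 179, β' = 12 + 10 = 22.
The posterior predictive for a window of length T is Negative Binomial with variance T·α'·(β'+T)/β'² = 6·179·28/484 = 7518/121.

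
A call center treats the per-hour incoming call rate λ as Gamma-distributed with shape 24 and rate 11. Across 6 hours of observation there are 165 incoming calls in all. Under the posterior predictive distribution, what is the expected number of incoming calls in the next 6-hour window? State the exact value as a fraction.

Total count 165 over total exposure 6 hours.
Posterior: α' = 24 + 165 = 189, β' = 11 + 6 = 17.
Predictive mean over a 6-hour window = T·E[λ|data] = 6·189/17 = 1134/17.

1134/17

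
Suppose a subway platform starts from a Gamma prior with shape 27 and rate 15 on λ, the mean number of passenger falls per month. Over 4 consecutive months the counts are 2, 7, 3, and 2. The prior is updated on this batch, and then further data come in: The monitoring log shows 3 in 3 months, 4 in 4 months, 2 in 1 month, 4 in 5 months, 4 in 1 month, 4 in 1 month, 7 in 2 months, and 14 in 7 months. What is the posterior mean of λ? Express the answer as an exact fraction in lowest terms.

83/43

Total count: 2 + 7 + 3 + 2 = 14.
Total exposure: 4 months.
After the first batch: Gamma(27 + 14, 15 + 4) = Gamma(41, 19).
Total count: 3 + 4 + 2 + 4 + 4 + 4 + 7 + 14 = 42.
Total exposure: 3 + 4 + 1 + 5 + 1 + 1 + 2 + 7 = 24 months.
After the second batch: Gamma(41 + 42, 19 + 24) = Gamma(83, 43).
Posterior mean = α'/β' = 83/43.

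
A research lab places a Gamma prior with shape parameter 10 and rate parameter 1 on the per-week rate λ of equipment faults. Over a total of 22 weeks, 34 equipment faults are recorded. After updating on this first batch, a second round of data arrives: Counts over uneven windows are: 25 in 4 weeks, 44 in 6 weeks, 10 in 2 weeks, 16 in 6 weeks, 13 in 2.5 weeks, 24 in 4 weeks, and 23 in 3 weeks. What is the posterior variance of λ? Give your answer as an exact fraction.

796/10201

Total count 34 over total exposure 22 weeks.
After the first batch: Gamma(10 + 34, 1 + 22) = Gamma(44, 23).
Total count: 25 + 44 + 10 + 16 + 13 + 24 + 23 = 155.
Total exposure: 4 + 6 + 2 + 6 + 2.5 + 4 + 3 = 27.5 weeks.
After the second batch: Gamma(44 + 155, 23 + 27.5) = Gamma(199, 101/2).
Posterior variance = α'/β'² = 199/(10201/4) = 796/10201.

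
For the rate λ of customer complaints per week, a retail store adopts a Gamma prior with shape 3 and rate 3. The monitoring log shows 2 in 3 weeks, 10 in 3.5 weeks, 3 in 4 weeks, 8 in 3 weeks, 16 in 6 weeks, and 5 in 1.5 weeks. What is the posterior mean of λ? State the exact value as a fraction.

Total count: 2 + 10 + 3 + 8 + 16 + 5 = 44.
Total exposure: 3 + 3.5 + 4 + 3 + 6 + 1.5 = 21 weeks.
The Gamma prior is conjugate for the Poisson rate, so λ | data ~ Gamma(3+44, 3+21) = Gamma(47, 24).
Posterior mean = α'/β' = 47/24.

47/24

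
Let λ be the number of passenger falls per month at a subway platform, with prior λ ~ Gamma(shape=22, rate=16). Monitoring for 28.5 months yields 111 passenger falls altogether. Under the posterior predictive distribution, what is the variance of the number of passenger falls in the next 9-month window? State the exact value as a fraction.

Total count 111 over total exposure 28.5 months.
The Gamma prior is conjugate for the Poisson rate, so λ | data ~ Gamma(22+111, 16+28.5) = Gamma(133, 89/2).
The posterior predictive for a window of length T is Negative Binomial with variance T·α'·(β'+T)/β'² = 9·133·(107/2)/(7921/4) = 256158/7921.

256158/7921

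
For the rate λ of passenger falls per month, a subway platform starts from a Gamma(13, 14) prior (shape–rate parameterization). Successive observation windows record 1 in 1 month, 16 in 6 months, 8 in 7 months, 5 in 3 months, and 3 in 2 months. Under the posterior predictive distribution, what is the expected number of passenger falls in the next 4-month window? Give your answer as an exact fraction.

Total count: 1 + 16 + 8 + 5 + 3 = 33.
Total exposure: 1 + 6 + 7 + 3 + 2 = 19 months.
By Gamma–Poisson conjugacy, the posterior is Gamma(α + Σx, β + Σt) = Gamma(13 + 33, 14 + 19) = Gamma(46, 33).
Predictive mean over a 4-month window = T·E[λ|data] = 4·46/33 = 184/33.

184/33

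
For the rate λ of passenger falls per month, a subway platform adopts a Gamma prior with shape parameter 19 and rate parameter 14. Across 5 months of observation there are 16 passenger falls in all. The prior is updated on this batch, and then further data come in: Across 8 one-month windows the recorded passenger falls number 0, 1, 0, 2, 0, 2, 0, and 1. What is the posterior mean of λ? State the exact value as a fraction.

Total count 16 over total exposure 5 months.
After the first batch: Gamma(19 + 16, 14 + 5) = Gamma(35, 19).
Total count: 0 + 1 + 0 + 2 + 0 + 2 + 0 + 1 = 6.
Total exposure: 8 months.
After the second batch: Gamma(35 + 6, 19 + 8) = Gamma(41, 27).
Posterior mean = α'/β' = 41/27.

41/27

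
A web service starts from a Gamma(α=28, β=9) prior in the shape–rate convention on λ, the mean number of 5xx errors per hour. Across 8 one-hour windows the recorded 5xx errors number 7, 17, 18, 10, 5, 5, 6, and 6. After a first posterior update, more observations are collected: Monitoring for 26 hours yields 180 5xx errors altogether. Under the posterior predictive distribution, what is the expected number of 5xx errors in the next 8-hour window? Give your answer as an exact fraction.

2256/43

Total count: 7 + 17 + 18 + 10 + 5 + 5 + 6 + 6 = 74.
Total exposure: 8 hours.
After the first batch: Gamma(28 + 74, 9 + 8) = Gamma(102, 17).
Total count 180 over total exposure 26 hours.
After the second batch: Gamma(102 + 180, 17 + 26) = Gamma(282, 43).
Predictive mean over an 8-hour window = T·E[λ|data] = 8·282/43 = 2256/43.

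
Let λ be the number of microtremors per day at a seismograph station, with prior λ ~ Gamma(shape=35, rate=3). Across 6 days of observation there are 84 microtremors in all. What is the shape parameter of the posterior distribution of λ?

119

Total count 84 over total exposure 6 days.
Posterior: α' = 35 + 84 = 119, β' = 3 + 6 = 9.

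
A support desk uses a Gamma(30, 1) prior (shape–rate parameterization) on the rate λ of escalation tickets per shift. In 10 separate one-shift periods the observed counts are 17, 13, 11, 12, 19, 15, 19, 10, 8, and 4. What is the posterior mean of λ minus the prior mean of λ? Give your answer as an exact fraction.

Total count: 17 + 13 + 11 + 12 + 19 + 15 + 19 + 10 + 8 + 4 = 128.
Total exposure: 10 shifts.
Gamma(α, β) with Poisson data over total exposure Σt gives posterior Gamma(α+Σx, β+Σt) = Gamma(158, 11).
Posterior mean = 158/11 = 158/11; prior mean = 30/1 = 30. Difference = 158/11 − 30 = -172/11.

-172/11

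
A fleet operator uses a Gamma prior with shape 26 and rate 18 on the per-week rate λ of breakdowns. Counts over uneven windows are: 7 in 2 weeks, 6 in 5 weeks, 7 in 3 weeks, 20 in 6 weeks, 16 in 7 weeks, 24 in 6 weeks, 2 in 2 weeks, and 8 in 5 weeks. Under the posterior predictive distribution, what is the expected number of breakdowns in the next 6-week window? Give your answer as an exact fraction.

Total count: 7 + 6 + 7 + 20 + 16 + 24 + 2 + 8 = 90.
Total exposure: 2 + 5 + 3 + 6 + 7 + 6 + 2 + 5 = 36 weeks.
By Gamma–Poisson conjugacy, the posterior is Gamma(α + Σx, β + Σt) = Gamma(26 + 90, 18 + 36) = Gamma(116, 54).
Predictive mean over a 6-week window = T·E[λ|data] = 6·116/54 = 116/9.

116/9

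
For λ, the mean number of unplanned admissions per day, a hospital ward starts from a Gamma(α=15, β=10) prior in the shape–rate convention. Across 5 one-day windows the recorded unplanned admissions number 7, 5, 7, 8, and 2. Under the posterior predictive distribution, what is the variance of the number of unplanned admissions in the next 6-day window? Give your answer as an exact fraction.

616/25

Total count: 7 + 5 + 7 + 8 + 2 = 29.
Total exposure: 5 days.
Posterior: α' = 15 + 29 = 44, β' = 10 + 5 = 15.
The posterior predictive for a window of length T is Negative Binomial with variance T·α'·(β'+T)/β'² = 6·44·21/225 = 616/25.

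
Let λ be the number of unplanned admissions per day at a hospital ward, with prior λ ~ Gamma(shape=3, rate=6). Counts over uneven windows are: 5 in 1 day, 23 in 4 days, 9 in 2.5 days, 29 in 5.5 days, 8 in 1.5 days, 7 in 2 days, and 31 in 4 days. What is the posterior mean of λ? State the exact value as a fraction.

230/53

Total count: 5 + 23 + 9 + 29 + 8 + 7 + 31 = 112.
Total exposure: 1 + 4 + 2.5 + 5.5 + 1.5 + 2 + 4 = 20.5 days.
Conjugate update: add total count to the shape and total exposure to the rate, giving Gamma(115, 53/2).
Posterior mean = α'/β' = 115/(53/2) = 230/53.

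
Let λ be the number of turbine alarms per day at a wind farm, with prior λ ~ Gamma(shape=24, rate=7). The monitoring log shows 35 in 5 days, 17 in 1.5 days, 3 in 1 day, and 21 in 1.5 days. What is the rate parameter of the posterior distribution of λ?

Total count: 35 + 17 + 3 + 21 = 76.
Total exposure: 5 + 1.5 + 1 + 1.5 = 9 days.
Gamma(α, β) with Poisson data over total exposure Σt gives posterior Gamma(α+Σx, β+Σt) = Gamma(100, 16).

16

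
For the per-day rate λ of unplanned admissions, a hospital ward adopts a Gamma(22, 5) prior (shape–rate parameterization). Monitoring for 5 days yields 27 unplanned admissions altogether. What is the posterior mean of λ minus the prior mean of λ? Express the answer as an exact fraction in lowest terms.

1/2

Total count 27 over total exposure 5 days.
Gamma(α, β) with Poisson data over total exposure Σt gives posterior Gamma(α+Σx, β+Σt) = Gamma(49, 10).
Posterior mean = 49/10 = 49/10; prior mean = 22/5 = 22/5. Difference = 49/10 − 22/5 = 1/2.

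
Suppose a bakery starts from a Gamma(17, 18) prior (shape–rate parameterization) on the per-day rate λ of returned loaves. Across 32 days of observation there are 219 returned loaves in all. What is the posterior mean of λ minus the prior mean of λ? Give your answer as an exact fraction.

Total count 219 over total exposure 32 days.
Conjugate update: add total count to the shape and total exposure to the rate, giving Gamma(236, 50).
Posterior mean = 236/50 = 118/25; prior mean = 17/18 = 17/18. Difference = 118/25 − 17/18 = 1699/450.

1699/450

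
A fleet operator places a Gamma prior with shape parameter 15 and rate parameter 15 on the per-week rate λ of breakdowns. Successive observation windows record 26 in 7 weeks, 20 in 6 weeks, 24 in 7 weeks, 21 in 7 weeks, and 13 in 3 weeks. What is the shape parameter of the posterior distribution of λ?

119

Total count: 26 + 20 + 24 + 21 + 13 = 104.
Total exposure: 7 + 6 + 7 + 7 + 3 = 30 weeks.
Posterior: α' = 15 + 104 = 119, β' = 15 + 30 = 45.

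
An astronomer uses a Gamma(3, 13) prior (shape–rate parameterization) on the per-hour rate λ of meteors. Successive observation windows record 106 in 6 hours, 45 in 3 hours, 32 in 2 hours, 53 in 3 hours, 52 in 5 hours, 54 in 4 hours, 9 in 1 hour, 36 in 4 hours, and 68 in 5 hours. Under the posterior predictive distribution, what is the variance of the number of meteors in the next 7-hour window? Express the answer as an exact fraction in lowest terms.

84959/1058

Total count: 106 + 45 + 32 + 53 + 52 + 54 + 9 + 36 + 68 = 455.
Total exposure: 6 + 3 + 2 + 3 + 5 + 4 + 1 + 4 + 5 = 33 hours.
By Gamma–Poisson conjugacy, the posterior is Gamma(α + Σx, β + Σt) = Gamma(3 + 455, 13 + 33) = Gamma(458, 46).
The posterior predictive for a window of length T is Negative Binomial with variance T·α'·(β'+T)/β'² = 7·458·53/2116 = 84959/1058.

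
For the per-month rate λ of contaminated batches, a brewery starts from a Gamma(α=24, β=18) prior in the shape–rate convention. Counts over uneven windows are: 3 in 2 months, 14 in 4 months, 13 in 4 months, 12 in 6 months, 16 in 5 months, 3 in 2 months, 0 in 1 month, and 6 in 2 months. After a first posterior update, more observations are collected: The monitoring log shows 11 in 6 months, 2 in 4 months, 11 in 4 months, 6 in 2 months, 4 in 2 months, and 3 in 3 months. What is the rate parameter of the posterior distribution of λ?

65

Total count: 3 + 14 + 13 + 12 + 16 + 3 + 0 + 6 = 67.
Total exposure: 2 + 4 + 4 + 6 + 5 + 2 + 1 + 2 = 26 months.
After the first batch: Gamma(24 + 67, 18 + 26) = Gamma(91, 44).
Total count: 11 + 2 + 11 + 6 + 4 + 3 = 37.
Total exposure: 6 + 4 + 4 + 2 + 2 + 3 = 21 months.
After the second batch: Gamma(91 + 37, 44 + 21) = Gamma(128, 65).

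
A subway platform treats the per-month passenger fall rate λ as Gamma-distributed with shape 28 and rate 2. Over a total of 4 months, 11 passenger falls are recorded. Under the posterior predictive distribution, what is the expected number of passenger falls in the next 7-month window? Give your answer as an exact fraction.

91/2

Total count 11 over total exposure 4 months.
Gamma(α, β) with Poisson data over total exposure Σt gives posterior Gamma(α+Σx, β+Σt) = Gamma(39, 6).
Predictive mean over a 7-month window = T·E[λ|data] = 7·39/6 = 91/2.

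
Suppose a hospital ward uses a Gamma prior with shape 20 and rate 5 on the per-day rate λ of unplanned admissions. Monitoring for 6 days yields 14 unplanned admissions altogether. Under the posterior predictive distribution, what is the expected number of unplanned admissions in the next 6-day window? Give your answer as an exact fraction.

204/11

Total count 14 over total exposure 6 days.
Conjugate update: add total count to the shape and total exposure to the rate, giving Gamma(34, 11).
Predictive mean over a 6-day window = T·E[λ|data] = 6·34/11 = 204/11.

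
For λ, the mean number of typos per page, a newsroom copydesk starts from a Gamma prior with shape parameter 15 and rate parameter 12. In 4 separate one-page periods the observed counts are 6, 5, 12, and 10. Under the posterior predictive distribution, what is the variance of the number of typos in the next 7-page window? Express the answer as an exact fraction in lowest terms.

Total count: 6 + 5 + 12 + 10 = 33.
Total exposure: 4 pages.
Conjugate update: add total count to the shape and total exposure to the rate, giving Gamma(48, 16).
The posterior predictive for a window of length T is Negative Binomial with variance T·α'·(β'+T)/β'² = 7·48·23/256 = 483/16.

483/16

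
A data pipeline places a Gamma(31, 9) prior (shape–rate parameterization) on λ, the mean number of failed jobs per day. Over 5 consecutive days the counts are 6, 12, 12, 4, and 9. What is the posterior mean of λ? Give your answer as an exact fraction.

37/7

Total count: 6 + 12 + 12 + 4 + 9 = 43.
Total exposure: 5 days.
Posterior: α' = 31 + 43 = 74, β' = 9 + 5 = 14.
Posterior mean = α'/β' = 74/14 = 37/7.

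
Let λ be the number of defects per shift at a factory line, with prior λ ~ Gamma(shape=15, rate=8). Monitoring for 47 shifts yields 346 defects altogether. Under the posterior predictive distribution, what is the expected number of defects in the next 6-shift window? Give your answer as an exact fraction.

Total count 346 over total exposure 47 shifts.
Posterior: α' = 15 + 346 = 361, β' = 8 + 47 = 55.
Predictive mean over a 6-shift window = T·E[λ|data] = 6·361/55 = 2166/55.

2166/55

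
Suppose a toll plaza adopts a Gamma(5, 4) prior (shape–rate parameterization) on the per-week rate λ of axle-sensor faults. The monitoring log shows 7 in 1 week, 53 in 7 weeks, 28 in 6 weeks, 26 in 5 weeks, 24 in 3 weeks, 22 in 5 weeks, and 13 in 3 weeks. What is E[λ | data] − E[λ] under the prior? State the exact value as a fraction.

Total count: 7 + 53 + 28 + 26 + 24 + 22 + 13 = 173.
Total exposure: 1 + 7 + 6 + 5 + 3 + 5 + 3 = 30 weeks.
Posterior: α' = 5 + 173 = 178, β' = 4 + 30 = 34.
Posterior mean = 178/34 = 89/17; prior mean = 5/4 = 5/4. Difference = 89/17 − 5/4 = 271/68.

271/68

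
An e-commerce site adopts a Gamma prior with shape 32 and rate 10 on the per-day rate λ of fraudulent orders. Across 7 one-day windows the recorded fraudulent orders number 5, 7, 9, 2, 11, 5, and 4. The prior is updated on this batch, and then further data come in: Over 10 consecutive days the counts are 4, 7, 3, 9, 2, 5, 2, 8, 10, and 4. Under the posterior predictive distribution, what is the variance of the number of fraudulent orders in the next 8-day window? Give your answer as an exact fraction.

Total count: 5 + 7 + 9 + 2 + 11 + 5 + 4 = 43.
Total exposure: 7 days.
After the first batch: Gamma(32 + 43, 10 + 7) = Gamma(75, 17).
Total count: 4 + 7 + 3 + 9 + 2 + 5 + 2 + 8 + 10 + 4 = 54.
Total exposure: 10 days.
After the second batch: Gamma(75 + 54, 17 + 10) = Gamma(129, 27).
The posterior predictive for a window of length T is Negative Binomial with variance T·α'·(β'+T)/β'² = 8·129·35/729 = 12040/243.

12040/243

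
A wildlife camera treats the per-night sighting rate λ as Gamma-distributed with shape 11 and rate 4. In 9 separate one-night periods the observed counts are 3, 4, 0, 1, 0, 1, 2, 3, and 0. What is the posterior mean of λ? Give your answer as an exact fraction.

Total count: 3 + 4 + 0 + 1 + 0 + 1 + 2 + 3 + 0 = 14.
Total exposure: 9 nights.
Posterior: α' = 11 + 14 = 25, β' = 4 + 9 = 13.
Posterior mean = α'/β' = 25/13.

25/13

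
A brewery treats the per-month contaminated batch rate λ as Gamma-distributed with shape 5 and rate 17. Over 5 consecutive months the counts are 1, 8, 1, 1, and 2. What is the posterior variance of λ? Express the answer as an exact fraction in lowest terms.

9/242

Total count: 1 + 8 + 1 + 1 + 2 = 13.
Total exposure: 5 months.
By Gamma–Poisson conjugacy, the posterior is Gamma(α + Σx, β + Σt) = Gamma(5 + 13, 17 + 5) = Gamma(18, 22).
Posterior variance = α'/β'² = 18/484 = 9/242.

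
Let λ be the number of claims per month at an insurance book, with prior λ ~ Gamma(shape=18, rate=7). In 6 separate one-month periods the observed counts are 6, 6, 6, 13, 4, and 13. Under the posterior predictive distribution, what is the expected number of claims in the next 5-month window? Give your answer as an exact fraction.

330/13

Total count: 6 + 6 + 6 + 13 + 4 + 13 = 48.
Total exposure: 6 months.
Gamma(α, β) with Poisson data over total exposure Σt gives posterior Gamma(α+Σx, β+Σt) = Gamma(66, 13).
Predictive mean over a 5-month window = T·E[λ|data] = 5·66/13 = 330/13.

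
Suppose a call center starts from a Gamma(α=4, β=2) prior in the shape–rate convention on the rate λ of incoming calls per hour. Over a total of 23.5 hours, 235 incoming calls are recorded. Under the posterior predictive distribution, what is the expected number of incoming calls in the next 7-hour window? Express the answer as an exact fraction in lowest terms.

Total count 235 over total exposure 23.5 hours.
Posterior: α' = 4 + 235 = 239, β' = 2 + 23.5 = 51/2.
Predictive mean over a 7-hour window = T·E[λ|data] = 7·239/(51/2) = 3346/51.

3346/51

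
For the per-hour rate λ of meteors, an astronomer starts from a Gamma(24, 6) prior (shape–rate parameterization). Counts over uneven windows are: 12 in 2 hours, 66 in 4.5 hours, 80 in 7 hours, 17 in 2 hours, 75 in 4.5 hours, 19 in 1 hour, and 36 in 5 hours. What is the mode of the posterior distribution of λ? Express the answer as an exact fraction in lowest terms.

Total count: 12 + 66 + 80 + 17 + 75 + 19 + 36 = 305.
Total exposure: 2 + 4.5 + 7 + 2 + 4.5 + 1 + 5 = 26 hours.
The Gamma prior is conjugate for the Poisson rate, so λ | data ~ Gamma(24+305, 6+26) = Gamma(329, 32).
Posterior mode = (α'−1)/β' = 328/32 = 41/4.

41/4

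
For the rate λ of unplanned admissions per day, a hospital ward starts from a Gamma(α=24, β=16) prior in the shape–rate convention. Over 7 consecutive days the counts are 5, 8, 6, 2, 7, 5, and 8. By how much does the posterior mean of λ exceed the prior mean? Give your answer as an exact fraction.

61/46

Total count: 5 + 8 + 6 + 2 + 7 + 5 + 8 = 41.
Total exposure: 7 days.
Gamma(α, β) with Poisson data over total exposure Σt gives posterior Gamma(α+Σx, β+Σt) = Gamma(65, 23).
Posterior mean = 65/23 = 65/23; prior mean = 24/16 = 3/2. Difference = 65/23 − 3/2 = 61/46.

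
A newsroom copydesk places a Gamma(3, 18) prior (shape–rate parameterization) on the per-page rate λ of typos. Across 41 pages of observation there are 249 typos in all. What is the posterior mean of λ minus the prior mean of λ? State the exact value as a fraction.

Total count 249 over total exposure 41 pages.
The Gamma prior is conjugate for the Poisson rate, so λ | data ~ Gamma(3+249, 18+41) = Gamma(252, 59).
Posterior mean = 252/59 = 252/59; prior mean = 3/18 = 1/6. Difference = 252/59 − 1/6 = 1453/354.

1453/354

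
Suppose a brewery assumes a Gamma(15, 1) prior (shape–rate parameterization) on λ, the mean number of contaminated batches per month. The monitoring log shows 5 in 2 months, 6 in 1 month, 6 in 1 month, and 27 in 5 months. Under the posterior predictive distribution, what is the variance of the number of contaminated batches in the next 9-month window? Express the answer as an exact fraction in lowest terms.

10089/100

Total count: 5 + 6 + 6 + 27 = 44.
Total exposure: 2 + 1 + 1 + 5 = 9 months.
By Gamma–Poisson conjugacy, the posterior is Gamma(α + Σx, β + Σt) = Gamma(15 + 44, 1 + 9) = Gamma(59, 10).
The posterior predictive for a window of length T is Negative Binomial with variance T·α'·(β'+T)/β'² = 9·59·19/100 = 10089/100.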